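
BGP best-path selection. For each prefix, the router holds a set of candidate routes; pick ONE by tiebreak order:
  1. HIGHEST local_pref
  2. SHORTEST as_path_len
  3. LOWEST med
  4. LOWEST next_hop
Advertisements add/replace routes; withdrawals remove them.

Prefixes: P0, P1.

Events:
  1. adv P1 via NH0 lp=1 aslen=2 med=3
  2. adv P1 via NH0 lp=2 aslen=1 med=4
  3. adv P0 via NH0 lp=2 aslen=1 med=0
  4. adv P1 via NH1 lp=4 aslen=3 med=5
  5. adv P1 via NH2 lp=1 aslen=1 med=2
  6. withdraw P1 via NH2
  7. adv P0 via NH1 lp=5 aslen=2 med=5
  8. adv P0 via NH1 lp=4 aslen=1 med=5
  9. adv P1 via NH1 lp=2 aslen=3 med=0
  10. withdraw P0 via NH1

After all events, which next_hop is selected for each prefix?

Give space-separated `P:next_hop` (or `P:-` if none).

Answer: P0:NH0 P1:NH0

Derivation:
Op 1: best P0=- P1=NH0
Op 2: best P0=- P1=NH0
Op 3: best P0=NH0 P1=NH0
Op 4: best P0=NH0 P1=NH1
Op 5: best P0=NH0 P1=NH1
Op 6: best P0=NH0 P1=NH1
Op 7: best P0=NH1 P1=NH1
Op 8: best P0=NH1 P1=NH1
Op 9: best P0=NH1 P1=NH0
Op 10: best P0=NH0 P1=NH0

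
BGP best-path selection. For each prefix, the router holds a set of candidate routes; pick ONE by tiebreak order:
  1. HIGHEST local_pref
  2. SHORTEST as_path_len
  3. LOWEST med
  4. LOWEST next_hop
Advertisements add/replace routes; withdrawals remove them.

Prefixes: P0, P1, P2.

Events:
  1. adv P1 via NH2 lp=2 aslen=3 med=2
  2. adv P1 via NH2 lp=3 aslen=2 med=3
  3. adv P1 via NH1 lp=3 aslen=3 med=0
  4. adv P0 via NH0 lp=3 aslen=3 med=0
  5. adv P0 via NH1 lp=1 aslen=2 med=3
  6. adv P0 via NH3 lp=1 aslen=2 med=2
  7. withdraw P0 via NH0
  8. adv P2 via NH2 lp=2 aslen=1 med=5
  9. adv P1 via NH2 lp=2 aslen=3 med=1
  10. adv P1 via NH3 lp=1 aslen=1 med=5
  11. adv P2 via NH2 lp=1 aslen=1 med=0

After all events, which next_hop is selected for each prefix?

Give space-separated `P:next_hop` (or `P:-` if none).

Answer: P0:NH3 P1:NH1 P2:NH2

Derivation:
Op 1: best P0=- P1=NH2 P2=-
Op 2: best P0=- P1=NH2 P2=-
Op 3: best P0=- P1=NH2 P2=-
Op 4: best P0=NH0 P1=NH2 P2=-
Op 5: best P0=NH0 P1=NH2 P2=-
Op 6: best P0=NH0 P1=NH2 P2=-
Op 7: best P0=NH3 P1=NH2 P2=-
Op 8: best P0=NH3 P1=NH2 P2=NH2
Op 9: best P0=NH3 P1=NH1 P2=NH2
Op 10: best P0=NH3 P1=NH1 P2=NH2
Op 11: best P0=NH3 P1=NH1 P2=NH2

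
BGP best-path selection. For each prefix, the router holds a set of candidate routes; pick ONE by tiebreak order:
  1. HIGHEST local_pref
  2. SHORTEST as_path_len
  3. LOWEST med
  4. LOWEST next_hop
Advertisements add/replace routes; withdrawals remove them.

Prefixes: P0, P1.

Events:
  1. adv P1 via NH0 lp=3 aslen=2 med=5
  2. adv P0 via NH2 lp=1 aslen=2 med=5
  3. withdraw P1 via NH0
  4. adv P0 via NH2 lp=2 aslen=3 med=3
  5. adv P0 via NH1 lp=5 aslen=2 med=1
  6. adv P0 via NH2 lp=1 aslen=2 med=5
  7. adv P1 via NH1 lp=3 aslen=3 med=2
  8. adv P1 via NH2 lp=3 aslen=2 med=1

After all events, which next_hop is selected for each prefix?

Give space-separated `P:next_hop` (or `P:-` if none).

Op 1: best P0=- P1=NH0
Op 2: best P0=NH2 P1=NH0
Op 3: best P0=NH2 P1=-
Op 4: best P0=NH2 P1=-
Op 5: best P0=NH1 P1=-
Op 6: best P0=NH1 P1=-
Op 7: best P0=NH1 P1=NH1
Op 8: best P0=NH1 P1=NH2

Answer: P0:NH1 P1:NH2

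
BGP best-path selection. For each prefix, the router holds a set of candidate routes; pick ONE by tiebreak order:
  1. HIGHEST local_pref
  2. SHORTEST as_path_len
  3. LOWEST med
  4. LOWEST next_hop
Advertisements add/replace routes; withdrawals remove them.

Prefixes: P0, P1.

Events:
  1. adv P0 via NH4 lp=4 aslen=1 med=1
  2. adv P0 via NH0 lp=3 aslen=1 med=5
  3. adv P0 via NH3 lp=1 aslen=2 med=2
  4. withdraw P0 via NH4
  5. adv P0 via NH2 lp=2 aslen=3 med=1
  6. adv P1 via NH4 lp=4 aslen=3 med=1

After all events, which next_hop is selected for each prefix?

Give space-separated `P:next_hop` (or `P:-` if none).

Answer: P0:NH0 P1:NH4

Derivation:
Op 1: best P0=NH4 P1=-
Op 2: best P0=NH4 P1=-
Op 3: best P0=NH4 P1=-
Op 4: best P0=NH0 P1=-
Op 5: best P0=NH0 P1=-
Op 6: best P0=NH0 P1=NH4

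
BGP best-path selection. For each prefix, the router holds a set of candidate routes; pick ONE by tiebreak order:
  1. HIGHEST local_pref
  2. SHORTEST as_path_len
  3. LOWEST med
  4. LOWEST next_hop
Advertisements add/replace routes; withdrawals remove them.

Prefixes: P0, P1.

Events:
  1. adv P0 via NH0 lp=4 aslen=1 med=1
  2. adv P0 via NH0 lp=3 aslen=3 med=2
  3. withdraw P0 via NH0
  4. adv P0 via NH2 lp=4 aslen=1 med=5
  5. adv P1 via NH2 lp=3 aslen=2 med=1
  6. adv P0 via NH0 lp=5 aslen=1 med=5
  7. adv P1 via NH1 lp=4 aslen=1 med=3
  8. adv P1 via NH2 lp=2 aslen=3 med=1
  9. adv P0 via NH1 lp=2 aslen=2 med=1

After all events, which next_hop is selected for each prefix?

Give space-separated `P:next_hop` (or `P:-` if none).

Answer: P0:NH0 P1:NH1

Derivation:
Op 1: best P0=NH0 P1=-
Op 2: best P0=NH0 P1=-
Op 3: best P0=- P1=-
Op 4: best P0=NH2 P1=-
Op 5: best P0=NH2 P1=NH2
Op 6: best P0=NH0 P1=NH2
Op 7: best P0=NH0 P1=NH1
Op 8: best P0=NH0 P1=NH1
Op 9: best P0=NH0 P1=NH1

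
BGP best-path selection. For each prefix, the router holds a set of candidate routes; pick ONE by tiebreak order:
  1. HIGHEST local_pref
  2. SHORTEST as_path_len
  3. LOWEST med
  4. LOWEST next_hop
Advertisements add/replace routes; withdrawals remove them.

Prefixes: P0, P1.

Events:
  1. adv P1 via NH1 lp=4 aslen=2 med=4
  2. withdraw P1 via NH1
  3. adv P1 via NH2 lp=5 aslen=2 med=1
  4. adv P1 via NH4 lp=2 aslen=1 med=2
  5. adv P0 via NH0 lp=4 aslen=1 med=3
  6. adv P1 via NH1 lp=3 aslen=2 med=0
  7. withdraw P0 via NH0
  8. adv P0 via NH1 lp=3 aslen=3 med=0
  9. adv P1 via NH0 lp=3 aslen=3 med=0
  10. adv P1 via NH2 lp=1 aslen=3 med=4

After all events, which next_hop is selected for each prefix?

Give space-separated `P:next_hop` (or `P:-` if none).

Op 1: best P0=- P1=NH1
Op 2: best P0=- P1=-
Op 3: best P0=- P1=NH2
Op 4: best P0=- P1=NH2
Op 5: best P0=NH0 P1=NH2
Op 6: best P0=NH0 P1=NH2
Op 7: best P0=- P1=NH2
Op 8: best P0=NH1 P1=NH2
Op 9: best P0=NH1 P1=NH2
Op 10: best P0=NH1 P1=NH1

Answer: P0:NH1 P1:NH1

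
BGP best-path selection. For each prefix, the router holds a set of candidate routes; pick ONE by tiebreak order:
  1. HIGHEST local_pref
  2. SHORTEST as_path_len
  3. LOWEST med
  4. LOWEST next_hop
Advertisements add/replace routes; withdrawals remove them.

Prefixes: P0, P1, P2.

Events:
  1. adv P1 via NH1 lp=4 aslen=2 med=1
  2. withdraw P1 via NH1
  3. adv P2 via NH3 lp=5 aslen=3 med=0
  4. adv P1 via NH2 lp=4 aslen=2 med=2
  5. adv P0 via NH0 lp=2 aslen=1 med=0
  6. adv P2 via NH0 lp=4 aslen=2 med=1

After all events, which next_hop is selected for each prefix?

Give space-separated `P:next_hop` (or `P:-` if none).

Op 1: best P0=- P1=NH1 P2=-
Op 2: best P0=- P1=- P2=-
Op 3: best P0=- P1=- P2=NH3
Op 4: best P0=- P1=NH2 P2=NH3
Op 5: best P0=NH0 P1=NH2 P2=NH3
Op 6: best P0=NH0 P1=NH2 P2=NH3

Answer: P0:NH0 P1:NH2 P2:NH3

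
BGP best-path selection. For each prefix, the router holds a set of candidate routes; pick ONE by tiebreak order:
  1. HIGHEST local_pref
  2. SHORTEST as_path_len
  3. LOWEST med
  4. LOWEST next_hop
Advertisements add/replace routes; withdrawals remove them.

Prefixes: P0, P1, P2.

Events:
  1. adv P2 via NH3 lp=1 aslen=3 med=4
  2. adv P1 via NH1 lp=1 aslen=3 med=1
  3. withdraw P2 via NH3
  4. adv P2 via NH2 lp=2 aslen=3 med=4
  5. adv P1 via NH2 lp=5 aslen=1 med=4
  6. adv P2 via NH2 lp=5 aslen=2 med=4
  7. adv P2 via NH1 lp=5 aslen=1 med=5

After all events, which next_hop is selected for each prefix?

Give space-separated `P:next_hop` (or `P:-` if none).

Answer: P0:- P1:NH2 P2:NH1

Derivation:
Op 1: best P0=- P1=- P2=NH3
Op 2: best P0=- P1=NH1 P2=NH3
Op 3: best P0=- P1=NH1 P2=-
Op 4: best P0=- P1=NH1 P2=NH2
Op 5: best P0=- P1=NH2 P2=NH2
Op 6: best P0=- P1=NH2 P2=NH2
Op 7: best P0=- P1=NH2 P2=NH1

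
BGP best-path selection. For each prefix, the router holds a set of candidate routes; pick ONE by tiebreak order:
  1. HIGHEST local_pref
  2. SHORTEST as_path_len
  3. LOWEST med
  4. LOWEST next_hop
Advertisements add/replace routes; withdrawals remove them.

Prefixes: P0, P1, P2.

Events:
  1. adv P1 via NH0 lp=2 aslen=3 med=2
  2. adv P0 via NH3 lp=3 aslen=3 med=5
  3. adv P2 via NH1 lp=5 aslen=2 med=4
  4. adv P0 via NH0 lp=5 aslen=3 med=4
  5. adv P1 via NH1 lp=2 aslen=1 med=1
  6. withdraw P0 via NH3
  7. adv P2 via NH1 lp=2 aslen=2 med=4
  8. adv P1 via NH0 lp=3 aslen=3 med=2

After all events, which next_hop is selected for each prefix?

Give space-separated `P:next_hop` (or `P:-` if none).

Op 1: best P0=- P1=NH0 P2=-
Op 2: best P0=NH3 P1=NH0 P2=-
Op 3: best P0=NH3 P1=NH0 P2=NH1
Op 4: best P0=NH0 P1=NH0 P2=NH1
Op 5: best P0=NH0 P1=NH1 P2=NH1
Op 6: best P0=NH0 P1=NH1 P2=NH1
Op 7: best P0=NH0 P1=NH1 P2=NH1
Op 8: best P0=NH0 P1=NH0 P2=NH1

Answer: P0:NH0 P1:NH0 P2:NH1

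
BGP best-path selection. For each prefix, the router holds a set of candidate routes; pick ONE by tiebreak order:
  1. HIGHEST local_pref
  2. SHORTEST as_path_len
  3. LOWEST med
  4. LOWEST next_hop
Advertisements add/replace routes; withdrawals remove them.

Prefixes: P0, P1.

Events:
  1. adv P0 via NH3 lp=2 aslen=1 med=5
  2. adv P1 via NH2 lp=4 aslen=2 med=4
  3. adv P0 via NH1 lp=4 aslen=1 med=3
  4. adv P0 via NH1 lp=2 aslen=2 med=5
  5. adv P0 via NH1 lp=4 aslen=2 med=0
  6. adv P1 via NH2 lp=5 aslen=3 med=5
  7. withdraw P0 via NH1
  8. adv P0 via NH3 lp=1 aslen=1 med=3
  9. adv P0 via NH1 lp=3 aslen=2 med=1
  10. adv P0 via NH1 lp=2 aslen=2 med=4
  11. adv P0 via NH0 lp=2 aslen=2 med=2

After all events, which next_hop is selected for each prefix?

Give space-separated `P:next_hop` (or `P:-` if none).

Answer: P0:NH0 P1:NH2

Derivation:
Op 1: best P0=NH3 P1=-
Op 2: best P0=NH3 P1=NH2
Op 3: best P0=NH1 P1=NH2
Op 4: best P0=NH3 P1=NH2
Op 5: best P0=NH1 P1=NH2
Op 6: best P0=NH1 P1=NH2
Op 7: best P0=NH3 P1=NH2
Op 8: best P0=NH3 P1=NH2
Op 9: best P0=NH1 P1=NH2
Op 10: best P0=NH1 P1=NH2
Op 11: best P0=NH0 P1=NH2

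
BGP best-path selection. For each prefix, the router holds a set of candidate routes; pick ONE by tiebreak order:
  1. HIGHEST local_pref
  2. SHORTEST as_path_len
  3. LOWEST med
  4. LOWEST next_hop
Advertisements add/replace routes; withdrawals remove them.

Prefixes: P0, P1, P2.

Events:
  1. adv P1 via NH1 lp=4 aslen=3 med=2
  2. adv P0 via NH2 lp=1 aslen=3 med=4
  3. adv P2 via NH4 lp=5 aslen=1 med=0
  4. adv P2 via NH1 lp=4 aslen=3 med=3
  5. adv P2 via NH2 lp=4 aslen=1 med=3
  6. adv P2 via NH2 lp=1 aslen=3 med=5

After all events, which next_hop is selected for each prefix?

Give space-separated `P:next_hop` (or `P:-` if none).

Answer: P0:NH2 P1:NH1 P2:NH4

Derivation:
Op 1: best P0=- P1=NH1 P2=-
Op 2: best P0=NH2 P1=NH1 P2=-
Op 3: best P0=NH2 P1=NH1 P2=NH4
Op 4: best P0=NH2 P1=NH1 P2=NH4
Op 5: best P0=NH2 P1=NH1 P2=NH4
Op 6: best P0=NH2 P1=NH1 P2=NH4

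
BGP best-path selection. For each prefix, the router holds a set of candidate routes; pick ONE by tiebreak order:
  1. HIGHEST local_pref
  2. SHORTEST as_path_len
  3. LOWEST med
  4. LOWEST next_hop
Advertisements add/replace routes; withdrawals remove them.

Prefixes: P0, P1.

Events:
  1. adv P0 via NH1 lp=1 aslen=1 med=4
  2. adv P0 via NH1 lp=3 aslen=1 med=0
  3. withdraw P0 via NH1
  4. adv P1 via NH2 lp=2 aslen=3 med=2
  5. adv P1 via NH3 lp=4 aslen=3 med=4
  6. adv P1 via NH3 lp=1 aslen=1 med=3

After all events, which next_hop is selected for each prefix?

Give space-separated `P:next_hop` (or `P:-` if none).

Op 1: best P0=NH1 P1=-
Op 2: best P0=NH1 P1=-
Op 3: best P0=- P1=-
Op 4: best P0=- P1=NH2
Op 5: best P0=- P1=NH3
Op 6: best P0=- P1=NH2

Answer: P0:- P1:NH2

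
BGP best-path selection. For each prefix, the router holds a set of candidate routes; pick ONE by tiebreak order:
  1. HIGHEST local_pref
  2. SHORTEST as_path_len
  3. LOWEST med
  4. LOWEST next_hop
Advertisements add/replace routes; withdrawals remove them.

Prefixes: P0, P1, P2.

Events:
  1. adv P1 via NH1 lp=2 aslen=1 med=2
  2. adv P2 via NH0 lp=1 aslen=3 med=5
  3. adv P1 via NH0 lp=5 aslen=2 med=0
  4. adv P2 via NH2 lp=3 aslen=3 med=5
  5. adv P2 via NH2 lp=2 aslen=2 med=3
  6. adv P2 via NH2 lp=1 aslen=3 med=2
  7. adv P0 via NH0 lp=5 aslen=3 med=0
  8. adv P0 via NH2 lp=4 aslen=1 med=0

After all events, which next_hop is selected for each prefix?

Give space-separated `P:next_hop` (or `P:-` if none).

Op 1: best P0=- P1=NH1 P2=-
Op 2: best P0=- P1=NH1 P2=NH0
Op 3: best P0=- P1=NH0 P2=NH0
Op 4: best P0=- P1=NH0 P2=NH2
Op 5: best P0=- P1=NH0 P2=NH2
Op 6: best P0=- P1=NH0 P2=NH2
Op 7: best P0=NH0 P1=NH0 P2=NH2
Op 8: best P0=NH0 P1=NH0 P2=NH2

Answer: P0:NH0 P1:NH0 P2:NH2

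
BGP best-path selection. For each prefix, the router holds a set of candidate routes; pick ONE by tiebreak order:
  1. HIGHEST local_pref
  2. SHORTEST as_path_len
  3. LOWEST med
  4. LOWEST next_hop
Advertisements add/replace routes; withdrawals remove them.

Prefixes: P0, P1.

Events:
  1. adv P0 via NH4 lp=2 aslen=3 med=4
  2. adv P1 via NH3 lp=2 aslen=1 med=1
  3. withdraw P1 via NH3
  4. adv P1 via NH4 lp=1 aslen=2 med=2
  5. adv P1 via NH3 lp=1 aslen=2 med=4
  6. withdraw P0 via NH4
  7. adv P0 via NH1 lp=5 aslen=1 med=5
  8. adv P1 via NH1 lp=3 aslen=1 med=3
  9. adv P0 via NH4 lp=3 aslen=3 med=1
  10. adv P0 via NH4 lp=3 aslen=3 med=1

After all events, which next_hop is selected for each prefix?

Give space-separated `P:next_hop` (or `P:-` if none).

Answer: P0:NH1 P1:NH1

Derivation:
Op 1: best P0=NH4 P1=-
Op 2: best P0=NH4 P1=NH3
Op 3: best P0=NH4 P1=-
Op 4: best P0=NH4 P1=NH4
Op 5: best P0=NH4 P1=NH4
Op 6: best P0=- P1=NH4
Op 7: best P0=NH1 P1=NH4
Op 8: best P0=NH1 P1=NH1
Op 9: best P0=NH1 P1=NH1
Op 10: best P0=NH1 P1=NH1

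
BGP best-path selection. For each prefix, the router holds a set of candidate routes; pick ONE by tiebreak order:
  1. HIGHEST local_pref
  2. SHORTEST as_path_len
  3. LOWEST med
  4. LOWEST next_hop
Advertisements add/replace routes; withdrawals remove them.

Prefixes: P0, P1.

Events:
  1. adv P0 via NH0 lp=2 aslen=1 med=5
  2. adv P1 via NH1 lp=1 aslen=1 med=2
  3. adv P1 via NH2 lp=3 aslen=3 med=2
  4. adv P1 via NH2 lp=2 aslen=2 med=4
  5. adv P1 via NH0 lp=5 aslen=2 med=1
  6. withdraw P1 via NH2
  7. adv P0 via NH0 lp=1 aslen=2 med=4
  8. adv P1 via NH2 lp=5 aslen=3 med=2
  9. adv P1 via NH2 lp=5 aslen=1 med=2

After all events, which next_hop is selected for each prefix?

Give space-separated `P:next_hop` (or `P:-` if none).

Answer: P0:NH0 P1:NH2

Derivation:
Op 1: best P0=NH0 P1=-
Op 2: best P0=NH0 P1=NH1
Op 3: best P0=NH0 P1=NH2
Op 4: best P0=NH0 P1=NH2
Op 5: best P0=NH0 P1=NH0
Op 6: best P0=NH0 P1=NH0
Op 7: best P0=NH0 P1=NH0
Op 8: best P0=NH0 P1=NH0
Op 9: best P0=NH0 P1=NH2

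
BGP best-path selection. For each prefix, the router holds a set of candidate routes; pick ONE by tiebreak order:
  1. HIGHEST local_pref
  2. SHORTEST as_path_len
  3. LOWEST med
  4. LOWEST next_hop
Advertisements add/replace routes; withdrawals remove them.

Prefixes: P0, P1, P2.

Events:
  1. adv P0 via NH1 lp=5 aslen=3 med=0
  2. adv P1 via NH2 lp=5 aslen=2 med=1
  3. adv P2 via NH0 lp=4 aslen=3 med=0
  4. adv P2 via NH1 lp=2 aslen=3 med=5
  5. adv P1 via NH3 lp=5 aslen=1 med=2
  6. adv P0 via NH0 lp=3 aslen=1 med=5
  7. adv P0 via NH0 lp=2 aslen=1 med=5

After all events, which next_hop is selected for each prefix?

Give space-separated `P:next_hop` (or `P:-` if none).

Op 1: best P0=NH1 P1=- P2=-
Op 2: best P0=NH1 P1=NH2 P2=-
Op 3: best P0=NH1 P1=NH2 P2=NH0
Op 4: best P0=NH1 P1=NH2 P2=NH0
Op 5: best P0=NH1 P1=NH3 P2=NH0
Op 6: best P0=NH1 P1=NH3 P2=NH0
Op 7: best P0=NH1 P1=NH3 P2=NH0

Answer: P0:NH1 P1:NH3 P2:NH0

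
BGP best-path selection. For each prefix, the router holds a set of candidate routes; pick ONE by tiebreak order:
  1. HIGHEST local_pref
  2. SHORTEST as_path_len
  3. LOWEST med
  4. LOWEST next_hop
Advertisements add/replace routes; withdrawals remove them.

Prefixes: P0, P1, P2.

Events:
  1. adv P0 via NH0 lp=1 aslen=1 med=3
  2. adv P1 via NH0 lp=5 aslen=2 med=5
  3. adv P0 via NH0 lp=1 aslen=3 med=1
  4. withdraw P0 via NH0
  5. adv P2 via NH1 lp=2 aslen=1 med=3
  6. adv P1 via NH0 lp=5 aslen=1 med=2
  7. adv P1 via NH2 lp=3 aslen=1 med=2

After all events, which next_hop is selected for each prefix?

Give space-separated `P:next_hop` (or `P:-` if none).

Op 1: best P0=NH0 P1=- P2=-
Op 2: best P0=NH0 P1=NH0 P2=-
Op 3: best P0=NH0 P1=NH0 P2=-
Op 4: best P0=- P1=NH0 P2=-
Op 5: best P0=- P1=NH0 P2=NH1
Op 6: best P0=- P1=NH0 P2=NH1
Op 7: best P0=- P1=NH0 P2=NH1

Answer: P0:- P1:NH0 P2:NH1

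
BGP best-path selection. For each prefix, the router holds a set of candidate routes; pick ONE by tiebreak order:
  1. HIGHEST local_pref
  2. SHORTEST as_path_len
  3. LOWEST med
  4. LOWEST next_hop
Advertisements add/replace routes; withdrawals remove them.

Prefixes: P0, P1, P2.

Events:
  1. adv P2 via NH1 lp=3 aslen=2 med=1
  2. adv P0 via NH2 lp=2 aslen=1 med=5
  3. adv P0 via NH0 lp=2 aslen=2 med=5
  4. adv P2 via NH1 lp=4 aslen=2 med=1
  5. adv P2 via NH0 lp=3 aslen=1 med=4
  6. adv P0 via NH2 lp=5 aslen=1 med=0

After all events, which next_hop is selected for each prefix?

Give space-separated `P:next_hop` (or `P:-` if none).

Op 1: best P0=- P1=- P2=NH1
Op 2: best P0=NH2 P1=- P2=NH1
Op 3: best P0=NH2 P1=- P2=NH1
Op 4: best P0=NH2 P1=- P2=NH1
Op 5: best P0=NH2 P1=- P2=NH1
Op 6: best P0=NH2 P1=- P2=NH1

Answer: P0:NH2 P1:- P2:NH1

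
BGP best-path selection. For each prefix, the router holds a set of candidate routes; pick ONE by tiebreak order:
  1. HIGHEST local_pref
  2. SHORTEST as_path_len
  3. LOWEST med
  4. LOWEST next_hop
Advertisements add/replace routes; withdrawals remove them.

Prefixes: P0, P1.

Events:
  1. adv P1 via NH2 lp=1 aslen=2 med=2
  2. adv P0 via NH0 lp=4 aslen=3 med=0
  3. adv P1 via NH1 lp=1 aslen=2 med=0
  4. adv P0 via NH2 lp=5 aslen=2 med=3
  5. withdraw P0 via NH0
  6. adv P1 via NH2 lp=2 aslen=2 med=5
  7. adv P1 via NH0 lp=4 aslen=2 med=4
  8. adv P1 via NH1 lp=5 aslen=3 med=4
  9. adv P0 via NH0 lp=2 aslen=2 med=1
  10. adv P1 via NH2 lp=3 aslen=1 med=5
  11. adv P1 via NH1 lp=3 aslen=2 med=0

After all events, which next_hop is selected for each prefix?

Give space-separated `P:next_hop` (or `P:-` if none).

Answer: P0:NH2 P1:NH0

Derivation:
Op 1: best P0=- P1=NH2
Op 2: best P0=NH0 P1=NH2
Op 3: best P0=NH0 P1=NH1
Op 4: best P0=NH2 P1=NH1
Op 5: best P0=NH2 P1=NH1
Op 6: best P0=NH2 P1=NH2
Op 7: best P0=NH2 P1=NH0
Op 8: best P0=NH2 P1=NH1
Op 9: best P0=NH2 P1=NH1
Op 10: best P0=NH2 P1=NH1
Op 11: best P0=NH2 P1=NH0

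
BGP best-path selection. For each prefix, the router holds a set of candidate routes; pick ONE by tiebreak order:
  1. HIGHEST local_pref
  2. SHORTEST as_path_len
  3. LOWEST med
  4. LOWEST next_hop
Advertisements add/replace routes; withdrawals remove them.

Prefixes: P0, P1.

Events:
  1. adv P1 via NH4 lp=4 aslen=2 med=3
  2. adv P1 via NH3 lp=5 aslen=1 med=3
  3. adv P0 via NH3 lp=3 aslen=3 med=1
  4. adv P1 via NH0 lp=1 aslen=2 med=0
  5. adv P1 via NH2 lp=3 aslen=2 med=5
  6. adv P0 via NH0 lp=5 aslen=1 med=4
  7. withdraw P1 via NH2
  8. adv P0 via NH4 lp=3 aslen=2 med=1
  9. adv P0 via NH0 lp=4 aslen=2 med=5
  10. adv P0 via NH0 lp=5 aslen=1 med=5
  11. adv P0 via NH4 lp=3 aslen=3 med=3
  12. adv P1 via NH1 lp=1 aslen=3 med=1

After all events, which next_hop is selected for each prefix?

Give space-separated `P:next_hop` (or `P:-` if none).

Op 1: best P0=- P1=NH4
Op 2: best P0=- P1=NH3
Op 3: best P0=NH3 P1=NH3
Op 4: best P0=NH3 P1=NH3
Op 5: best P0=NH3 P1=NH3
Op 6: best P0=NH0 P1=NH3
Op 7: best P0=NH0 P1=NH3
Op 8: best P0=NH0 P1=NH3
Op 9: best P0=NH0 P1=NH3
Op 10: best P0=NH0 P1=NH3
Op 11: best P0=NH0 P1=NH3
Op 12: best P0=NH0 P1=NH3

Answer: P0:NH0 P1:NH3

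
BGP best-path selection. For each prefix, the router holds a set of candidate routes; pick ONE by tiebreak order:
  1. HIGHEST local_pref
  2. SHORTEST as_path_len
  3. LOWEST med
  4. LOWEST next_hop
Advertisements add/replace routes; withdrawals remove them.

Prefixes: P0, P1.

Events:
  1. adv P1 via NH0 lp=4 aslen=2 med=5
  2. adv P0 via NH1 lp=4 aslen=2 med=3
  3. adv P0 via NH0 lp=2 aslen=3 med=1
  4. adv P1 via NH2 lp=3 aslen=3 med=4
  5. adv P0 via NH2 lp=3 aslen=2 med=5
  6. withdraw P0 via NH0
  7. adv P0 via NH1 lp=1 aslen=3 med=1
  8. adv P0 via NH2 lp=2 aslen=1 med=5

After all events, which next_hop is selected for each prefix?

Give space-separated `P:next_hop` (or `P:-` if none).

Answer: P0:NH2 P1:NH0

Derivation:
Op 1: best P0=- P1=NH0
Op 2: best P0=NH1 P1=NH0
Op 3: best P0=NH1 P1=NH0
Op 4: best P0=NH1 P1=NH0
Op 5: best P0=NH1 P1=NH0
Op 6: best P0=NH1 P1=NH0
Op 7: best P0=NH2 P1=NH0
Op 8: best P0=NH2 P1=NH0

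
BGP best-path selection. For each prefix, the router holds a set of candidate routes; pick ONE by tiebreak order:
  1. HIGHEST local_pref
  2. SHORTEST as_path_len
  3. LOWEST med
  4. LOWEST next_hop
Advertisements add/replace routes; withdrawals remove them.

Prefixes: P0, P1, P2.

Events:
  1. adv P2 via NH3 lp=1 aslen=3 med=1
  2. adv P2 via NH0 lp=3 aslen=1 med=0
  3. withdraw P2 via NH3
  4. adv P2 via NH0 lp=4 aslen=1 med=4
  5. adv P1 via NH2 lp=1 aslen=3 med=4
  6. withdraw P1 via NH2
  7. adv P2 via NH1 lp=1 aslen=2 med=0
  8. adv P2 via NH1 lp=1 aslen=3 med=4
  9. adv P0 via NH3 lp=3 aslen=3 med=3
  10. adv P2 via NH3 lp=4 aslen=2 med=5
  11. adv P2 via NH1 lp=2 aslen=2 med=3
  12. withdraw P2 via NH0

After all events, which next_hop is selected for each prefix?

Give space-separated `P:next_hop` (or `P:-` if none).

Op 1: best P0=- P1=- P2=NH3
Op 2: best P0=- P1=- P2=NH0
Op 3: best P0=- P1=- P2=NH0
Op 4: best P0=- P1=- P2=NH0
Op 5: best P0=- P1=NH2 P2=NH0
Op 6: best P0=- P1=- P2=NH0
Op 7: best P0=- P1=- P2=NH0
Op 8: best P0=- P1=- P2=NH0
Op 9: best P0=NH3 P1=- P2=NH0
Op 10: best P0=NH3 P1=- P2=NH0
Op 11: best P0=NH3 P1=- P2=NH0
Op 12: best P0=NH3 P1=- P2=NH3

Answer: P0:NH3 P1:- P2:NH3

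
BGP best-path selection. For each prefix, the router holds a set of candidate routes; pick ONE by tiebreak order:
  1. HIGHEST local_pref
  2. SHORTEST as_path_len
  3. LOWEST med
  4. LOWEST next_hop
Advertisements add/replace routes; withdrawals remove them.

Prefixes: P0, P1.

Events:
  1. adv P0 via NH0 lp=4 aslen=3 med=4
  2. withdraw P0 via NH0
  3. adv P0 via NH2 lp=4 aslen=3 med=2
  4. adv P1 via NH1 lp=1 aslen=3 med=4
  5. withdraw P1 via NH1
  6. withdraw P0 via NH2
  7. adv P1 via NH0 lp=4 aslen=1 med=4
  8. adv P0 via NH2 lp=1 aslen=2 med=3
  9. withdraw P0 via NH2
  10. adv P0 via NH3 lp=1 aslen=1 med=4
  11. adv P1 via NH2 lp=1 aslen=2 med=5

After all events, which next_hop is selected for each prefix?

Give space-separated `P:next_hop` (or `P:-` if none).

Op 1: best P0=NH0 P1=-
Op 2: best P0=- P1=-
Op 3: best P0=NH2 P1=-
Op 4: best P0=NH2 P1=NH1
Op 5: best P0=NH2 P1=-
Op 6: best P0=- P1=-
Op 7: best P0=- P1=NH0
Op 8: best P0=NH2 P1=NH0
Op 9: best P0=- P1=NH0
Op 10: best P0=NH3 P1=NH0
Op 11: best P0=NH3 P1=NH0

Answer: P0:NH3 P1:NH0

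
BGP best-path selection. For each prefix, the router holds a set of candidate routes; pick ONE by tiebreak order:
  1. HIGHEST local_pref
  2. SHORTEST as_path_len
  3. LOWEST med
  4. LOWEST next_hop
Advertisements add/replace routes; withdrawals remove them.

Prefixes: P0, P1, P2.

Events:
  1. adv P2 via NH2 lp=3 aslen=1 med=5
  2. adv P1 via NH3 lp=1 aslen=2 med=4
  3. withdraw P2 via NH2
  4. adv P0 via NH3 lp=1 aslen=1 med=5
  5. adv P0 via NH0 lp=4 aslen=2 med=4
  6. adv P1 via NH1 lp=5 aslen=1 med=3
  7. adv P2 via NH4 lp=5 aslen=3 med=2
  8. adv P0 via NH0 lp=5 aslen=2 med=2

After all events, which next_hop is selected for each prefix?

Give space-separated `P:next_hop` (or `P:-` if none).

Answer: P0:NH0 P1:NH1 P2:NH4

Derivation:
Op 1: best P0=- P1=- P2=NH2
Op 2: best P0=- P1=NH3 P2=NH2
Op 3: best P0=- P1=NH3 P2=-
Op 4: best P0=NH3 P1=NH3 P2=-
Op 5: best P0=NH0 P1=NH3 P2=-
Op 6: best P0=NH0 P1=NH1 P2=-
Op 7: best P0=NH0 P1=NH1 P2=NH4
Op 8: best P0=NH0 P1=NH1 P2=NH4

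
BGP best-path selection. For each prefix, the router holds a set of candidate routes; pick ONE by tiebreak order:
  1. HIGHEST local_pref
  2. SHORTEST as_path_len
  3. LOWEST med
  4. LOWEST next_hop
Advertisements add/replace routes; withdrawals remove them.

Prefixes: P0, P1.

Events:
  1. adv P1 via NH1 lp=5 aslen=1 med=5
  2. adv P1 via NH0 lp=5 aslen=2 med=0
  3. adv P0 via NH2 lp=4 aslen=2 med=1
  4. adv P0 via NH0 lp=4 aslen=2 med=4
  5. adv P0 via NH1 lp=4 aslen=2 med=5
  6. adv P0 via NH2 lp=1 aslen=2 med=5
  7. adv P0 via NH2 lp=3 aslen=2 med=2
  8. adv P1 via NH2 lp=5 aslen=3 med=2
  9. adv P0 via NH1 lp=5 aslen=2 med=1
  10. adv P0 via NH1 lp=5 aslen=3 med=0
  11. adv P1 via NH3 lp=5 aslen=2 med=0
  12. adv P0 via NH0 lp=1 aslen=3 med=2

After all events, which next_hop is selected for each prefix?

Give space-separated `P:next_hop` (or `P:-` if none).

Op 1: best P0=- P1=NH1
Op 2: best P0=- P1=NH1
Op 3: best P0=NH2 P1=NH1
Op 4: best P0=NH2 P1=NH1
Op 5: best P0=NH2 P1=NH1
Op 6: best P0=NH0 P1=NH1
Op 7: best P0=NH0 P1=NH1
Op 8: best P0=NH0 P1=NH1
Op 9: best P0=NH1 P1=NH1
Op 10: best P0=NH1 P1=NH1
Op 11: best P0=NH1 P1=NH1
Op 12: best P0=NH1 P1=NH1

Answer: P0:NH1 P1:NH1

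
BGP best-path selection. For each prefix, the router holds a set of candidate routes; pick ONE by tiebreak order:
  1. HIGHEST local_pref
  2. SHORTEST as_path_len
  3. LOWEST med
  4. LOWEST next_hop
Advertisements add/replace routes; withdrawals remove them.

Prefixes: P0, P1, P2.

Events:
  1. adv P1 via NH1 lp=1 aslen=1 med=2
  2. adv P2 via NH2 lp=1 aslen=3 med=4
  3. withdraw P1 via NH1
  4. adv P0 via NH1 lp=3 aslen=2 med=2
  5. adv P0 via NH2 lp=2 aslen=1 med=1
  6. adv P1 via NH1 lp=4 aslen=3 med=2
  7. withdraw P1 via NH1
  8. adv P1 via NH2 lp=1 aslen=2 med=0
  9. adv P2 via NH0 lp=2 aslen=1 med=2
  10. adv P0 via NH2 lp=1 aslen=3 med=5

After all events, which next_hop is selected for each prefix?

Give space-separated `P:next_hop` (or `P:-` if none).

Op 1: best P0=- P1=NH1 P2=-
Op 2: best P0=- P1=NH1 P2=NH2
Op 3: best P0=- P1=- P2=NH2
Op 4: best P0=NH1 P1=- P2=NH2
Op 5: best P0=NH1 P1=- P2=NH2
Op 6: best P0=NH1 P1=NH1 P2=NH2
Op 7: best P0=NH1 P1=- P2=NH2
Op 8: best P0=NH1 P1=NH2 P2=NH2
Op 9: best P0=NH1 P1=NH2 P2=NH0
Op 10: best P0=NH1 P1=NH2 P2=NH0

Answer: P0:NH1 P1:NH2 P2:NH0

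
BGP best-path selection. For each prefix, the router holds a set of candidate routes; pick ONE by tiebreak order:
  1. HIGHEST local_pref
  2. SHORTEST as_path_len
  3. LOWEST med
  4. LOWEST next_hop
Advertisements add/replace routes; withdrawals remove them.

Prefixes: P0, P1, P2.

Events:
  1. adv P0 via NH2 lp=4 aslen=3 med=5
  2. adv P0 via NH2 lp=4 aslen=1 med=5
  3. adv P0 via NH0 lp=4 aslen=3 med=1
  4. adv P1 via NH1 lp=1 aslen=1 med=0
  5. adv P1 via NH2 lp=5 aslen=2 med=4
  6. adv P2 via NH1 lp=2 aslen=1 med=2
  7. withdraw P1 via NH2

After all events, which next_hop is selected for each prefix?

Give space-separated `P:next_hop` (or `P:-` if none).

Op 1: best P0=NH2 P1=- P2=-
Op 2: best P0=NH2 P1=- P2=-
Op 3: best P0=NH2 P1=- P2=-
Op 4: best P0=NH2 P1=NH1 P2=-
Op 5: best P0=NH2 P1=NH2 P2=-
Op 6: best P0=NH2 P1=NH2 P2=NH1
Op 7: best P0=NH2 P1=NH1 P2=NH1

Answer: P0:NH2 P1:NH1 P2:NH1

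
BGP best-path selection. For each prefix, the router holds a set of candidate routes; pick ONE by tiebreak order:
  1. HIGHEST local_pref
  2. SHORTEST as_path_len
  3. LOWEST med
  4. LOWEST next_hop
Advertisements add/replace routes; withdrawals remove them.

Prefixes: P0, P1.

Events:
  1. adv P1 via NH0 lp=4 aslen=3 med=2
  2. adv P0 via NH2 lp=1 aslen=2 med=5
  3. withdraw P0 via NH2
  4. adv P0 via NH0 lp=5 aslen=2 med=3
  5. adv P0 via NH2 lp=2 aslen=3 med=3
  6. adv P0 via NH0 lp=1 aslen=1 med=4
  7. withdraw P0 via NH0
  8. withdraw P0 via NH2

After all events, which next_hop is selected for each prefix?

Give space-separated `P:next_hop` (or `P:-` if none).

Op 1: best P0=- P1=NH0
Op 2: best P0=NH2 P1=NH0
Op 3: best P0=- P1=NH0
Op 4: best P0=NH0 P1=NH0
Op 5: best P0=NH0 P1=NH0
Op 6: best P0=NH2 P1=NH0
Op 7: best P0=NH2 P1=NH0
Op 8: best P0=- P1=NH0

Answer: P0:- P1:NH0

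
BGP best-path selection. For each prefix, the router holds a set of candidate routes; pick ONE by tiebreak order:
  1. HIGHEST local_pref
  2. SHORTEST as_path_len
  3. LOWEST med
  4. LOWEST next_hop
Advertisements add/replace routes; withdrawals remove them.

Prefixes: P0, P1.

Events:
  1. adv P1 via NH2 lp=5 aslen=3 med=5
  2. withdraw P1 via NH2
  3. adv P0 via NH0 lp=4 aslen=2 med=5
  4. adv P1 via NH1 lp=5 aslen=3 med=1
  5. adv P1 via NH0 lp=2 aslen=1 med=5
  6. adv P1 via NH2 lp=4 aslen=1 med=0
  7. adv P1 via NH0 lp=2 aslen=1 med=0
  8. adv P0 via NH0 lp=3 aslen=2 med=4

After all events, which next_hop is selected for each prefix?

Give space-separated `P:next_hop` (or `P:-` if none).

Answer: P0:NH0 P1:NH1

Derivation:
Op 1: best P0=- P1=NH2
Op 2: best P0=- P1=-
Op 3: best P0=NH0 P1=-
Op 4: best P0=NH0 P1=NH1
Op 5: best P0=NH0 P1=NH1
Op 6: best P0=NH0 P1=NH1
Op 7: best P0=NH0 P1=NH1
Op 8: best P0=NH0 P1=NH1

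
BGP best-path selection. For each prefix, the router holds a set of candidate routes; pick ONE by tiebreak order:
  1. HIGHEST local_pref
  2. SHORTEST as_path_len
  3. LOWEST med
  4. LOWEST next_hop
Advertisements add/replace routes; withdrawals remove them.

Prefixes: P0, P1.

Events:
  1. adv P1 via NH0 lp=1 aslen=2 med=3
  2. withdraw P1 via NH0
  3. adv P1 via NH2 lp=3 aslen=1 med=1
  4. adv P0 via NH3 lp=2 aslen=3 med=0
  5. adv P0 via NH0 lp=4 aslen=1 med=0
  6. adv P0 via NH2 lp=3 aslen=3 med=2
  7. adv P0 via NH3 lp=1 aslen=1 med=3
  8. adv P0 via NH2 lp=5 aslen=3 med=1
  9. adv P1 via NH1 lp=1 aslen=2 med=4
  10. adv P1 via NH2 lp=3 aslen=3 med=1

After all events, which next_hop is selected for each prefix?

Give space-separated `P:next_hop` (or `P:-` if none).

Op 1: best P0=- P1=NH0
Op 2: best P0=- P1=-
Op 3: best P0=- P1=NH2
Op 4: best P0=NH3 P1=NH2
Op 5: best P0=NH0 P1=NH2
Op 6: best P0=NH0 P1=NH2
Op 7: best P0=NH0 P1=NH2
Op 8: best P0=NH2 P1=NH2
Op 9: best P0=NH2 P1=NH2
Op 10: best P0=NH2 P1=NH2

Answer: P0:NH2 P1:NH2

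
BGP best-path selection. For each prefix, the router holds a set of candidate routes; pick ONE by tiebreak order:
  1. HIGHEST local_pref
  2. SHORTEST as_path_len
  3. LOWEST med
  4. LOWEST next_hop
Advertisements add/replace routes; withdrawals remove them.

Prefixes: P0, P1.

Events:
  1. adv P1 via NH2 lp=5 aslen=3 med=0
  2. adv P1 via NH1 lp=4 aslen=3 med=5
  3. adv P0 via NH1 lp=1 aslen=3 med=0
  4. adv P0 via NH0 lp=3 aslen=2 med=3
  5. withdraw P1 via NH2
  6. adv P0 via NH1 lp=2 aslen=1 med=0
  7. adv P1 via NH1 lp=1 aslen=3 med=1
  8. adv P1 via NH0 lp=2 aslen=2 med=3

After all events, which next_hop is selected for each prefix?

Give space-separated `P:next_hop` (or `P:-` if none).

Answer: P0:NH0 P1:NH0

Derivation:
Op 1: best P0=- P1=NH2
Op 2: best P0=- P1=NH2
Op 3: best P0=NH1 P1=NH2
Op 4: best P0=NH0 P1=NH2
Op 5: best P0=NH0 P1=NH1
Op 6: best P0=NH0 P1=NH1
Op 7: best P0=NH0 P1=NH1
Op 8: best P0=NH0 P1=NH0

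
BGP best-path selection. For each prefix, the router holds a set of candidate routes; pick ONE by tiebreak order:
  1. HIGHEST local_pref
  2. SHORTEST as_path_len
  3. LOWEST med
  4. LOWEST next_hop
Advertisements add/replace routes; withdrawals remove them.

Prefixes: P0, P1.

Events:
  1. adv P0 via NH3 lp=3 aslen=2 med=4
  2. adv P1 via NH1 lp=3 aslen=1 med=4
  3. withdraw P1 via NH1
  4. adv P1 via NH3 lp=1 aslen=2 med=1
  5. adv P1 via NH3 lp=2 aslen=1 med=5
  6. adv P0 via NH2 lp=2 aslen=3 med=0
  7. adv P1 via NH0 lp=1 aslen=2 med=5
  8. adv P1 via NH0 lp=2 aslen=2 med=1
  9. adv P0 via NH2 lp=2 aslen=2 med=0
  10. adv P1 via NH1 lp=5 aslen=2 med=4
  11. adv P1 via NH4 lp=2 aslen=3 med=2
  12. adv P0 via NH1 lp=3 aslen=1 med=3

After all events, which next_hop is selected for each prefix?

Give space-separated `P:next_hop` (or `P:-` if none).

Op 1: best P0=NH3 P1=-
Op 2: best P0=NH3 P1=NH1
Op 3: best P0=NH3 P1=-
Op 4: best P0=NH3 P1=NH3
Op 5: best P0=NH3 P1=NH3
Op 6: best P0=NH3 P1=NH3
Op 7: best P0=NH3 P1=NH3
Op 8: best P0=NH3 P1=NH3
Op 9: best P0=NH3 P1=NH3
Op 10: best P0=NH3 P1=NH1
Op 11: best P0=NH3 P1=NH1
Op 12: best P0=NH1 P1=NH1

Answer: P0:NH1 P1:NH1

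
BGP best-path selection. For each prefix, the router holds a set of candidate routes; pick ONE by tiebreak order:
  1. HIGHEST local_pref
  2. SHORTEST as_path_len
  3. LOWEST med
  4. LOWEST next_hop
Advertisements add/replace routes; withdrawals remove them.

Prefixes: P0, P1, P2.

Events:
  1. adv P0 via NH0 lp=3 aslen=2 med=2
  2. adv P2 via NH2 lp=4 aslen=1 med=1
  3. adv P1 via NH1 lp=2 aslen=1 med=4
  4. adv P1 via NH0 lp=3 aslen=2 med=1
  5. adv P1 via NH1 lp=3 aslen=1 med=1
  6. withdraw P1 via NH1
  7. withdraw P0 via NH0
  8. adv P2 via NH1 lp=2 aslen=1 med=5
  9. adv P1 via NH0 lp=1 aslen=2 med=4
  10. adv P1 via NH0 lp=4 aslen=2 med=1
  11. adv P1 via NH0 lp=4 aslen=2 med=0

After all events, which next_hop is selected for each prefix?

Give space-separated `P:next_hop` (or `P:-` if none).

Op 1: best P0=NH0 P1=- P2=-
Op 2: best P0=NH0 P1=- P2=NH2
Op 3: best P0=NH0 P1=NH1 P2=NH2
Op 4: best P0=NH0 P1=NH0 P2=NH2
Op 5: best P0=NH0 P1=NH1 P2=NH2
Op 6: best P0=NH0 P1=NH0 P2=NH2
Op 7: best P0=- P1=NH0 P2=NH2
Op 8: best P0=- P1=NH0 P2=NH2
Op 9: best P0=- P1=NH0 P2=NH2
Op 10: best P0=- P1=NH0 P2=NH2
Op 11: best P0=- P1=NH0 P2=NH2

Answer: P0:- P1:NH0 P2:NH2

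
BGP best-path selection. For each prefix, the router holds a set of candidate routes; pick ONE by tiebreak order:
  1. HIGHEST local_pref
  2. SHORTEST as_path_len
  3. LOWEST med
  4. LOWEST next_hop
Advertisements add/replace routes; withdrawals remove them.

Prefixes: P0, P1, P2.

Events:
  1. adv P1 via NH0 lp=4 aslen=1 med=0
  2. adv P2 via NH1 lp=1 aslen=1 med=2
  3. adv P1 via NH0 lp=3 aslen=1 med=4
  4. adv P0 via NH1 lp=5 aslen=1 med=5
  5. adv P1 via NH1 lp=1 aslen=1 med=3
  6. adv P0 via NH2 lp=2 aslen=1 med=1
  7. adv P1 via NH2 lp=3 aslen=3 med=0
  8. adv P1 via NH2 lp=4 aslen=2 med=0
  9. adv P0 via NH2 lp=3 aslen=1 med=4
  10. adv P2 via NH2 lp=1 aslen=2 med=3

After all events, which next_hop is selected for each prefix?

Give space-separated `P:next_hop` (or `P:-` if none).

Answer: P0:NH1 P1:NH2 P2:NH1

Derivation:
Op 1: best P0=- P1=NH0 P2=-
Op 2: best P0=- P1=NH0 P2=NH1
Op 3: best P0=- P1=NH0 P2=NH1
Op 4: best P0=NH1 P1=NH0 P2=NH1
Op 5: best P0=NH1 P1=NH0 P2=NH1
Op 6: best P0=NH1 P1=NH0 P2=NH1
Op 7: best P0=NH1 P1=NH0 P2=NH1
Op 8: best P0=NH1 P1=NH2 P2=NH1
Op 9: best P0=NH1 P1=NH2 P2=NH1
Op 10: best P0=NH1 P1=NH2 P2=NH1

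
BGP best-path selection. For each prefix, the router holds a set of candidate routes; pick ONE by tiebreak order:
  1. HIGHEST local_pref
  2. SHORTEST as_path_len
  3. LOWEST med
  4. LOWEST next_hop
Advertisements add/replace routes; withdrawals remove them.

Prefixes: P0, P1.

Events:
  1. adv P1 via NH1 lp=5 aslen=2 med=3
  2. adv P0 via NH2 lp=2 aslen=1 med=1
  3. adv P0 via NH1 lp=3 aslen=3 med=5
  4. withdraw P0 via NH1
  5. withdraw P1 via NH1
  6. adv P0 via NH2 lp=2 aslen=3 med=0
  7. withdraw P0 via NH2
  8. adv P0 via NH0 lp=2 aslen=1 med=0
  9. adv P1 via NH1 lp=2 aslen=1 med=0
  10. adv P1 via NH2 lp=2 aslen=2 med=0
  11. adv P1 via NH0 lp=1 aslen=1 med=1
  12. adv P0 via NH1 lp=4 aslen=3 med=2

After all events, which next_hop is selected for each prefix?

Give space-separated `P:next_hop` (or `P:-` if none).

Answer: P0:NH1 P1:NH1

Derivation:
Op 1: best P0=- P1=NH1
Op 2: best P0=NH2 P1=NH1
Op 3: best P0=NH1 P1=NH1
Op 4: best P0=NH2 P1=NH1
Op 5: best P0=NH2 P1=-
Op 6: best P0=NH2 P1=-
Op 7: best P0=- P1=-
Op 8: best P0=NH0 P1=-
Op 9: best P0=NH0 P1=NH1
Op 10: best P0=NH0 P1=NH1
Op 11: best P0=NH0 P1=NH1
Op 12: best P0=NH1 P1=NH1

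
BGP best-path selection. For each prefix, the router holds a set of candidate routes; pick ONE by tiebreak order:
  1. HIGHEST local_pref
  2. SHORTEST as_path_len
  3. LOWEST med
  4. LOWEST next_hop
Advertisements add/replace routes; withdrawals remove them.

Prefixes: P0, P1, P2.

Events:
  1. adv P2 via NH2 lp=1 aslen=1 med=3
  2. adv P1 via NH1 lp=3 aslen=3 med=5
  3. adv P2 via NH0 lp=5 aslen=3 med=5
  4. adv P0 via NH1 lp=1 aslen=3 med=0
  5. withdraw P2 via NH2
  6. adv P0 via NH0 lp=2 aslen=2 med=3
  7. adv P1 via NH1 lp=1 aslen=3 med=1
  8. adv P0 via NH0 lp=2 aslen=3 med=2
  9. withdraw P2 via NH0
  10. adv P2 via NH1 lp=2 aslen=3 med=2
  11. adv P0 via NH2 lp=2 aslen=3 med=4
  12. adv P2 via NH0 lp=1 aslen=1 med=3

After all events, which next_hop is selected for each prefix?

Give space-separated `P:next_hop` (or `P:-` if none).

Answer: P0:NH0 P1:NH1 P2:NH1

Derivation:
Op 1: best P0=- P1=- P2=NH2
Op 2: best P0=- P1=NH1 P2=NH2
Op 3: best P0=- P1=NH1 P2=NH0
Op 4: best P0=NH1 P1=NH1 P2=NH0
Op 5: best P0=NH1 P1=NH1 P2=NH0
Op 6: best P0=NH0 P1=NH1 P2=NH0
Op 7: best P0=NH0 P1=NH1 P2=NH0
Op 8: best P0=NH0 P1=NH1 P2=NH0
Op 9: best P0=NH0 P1=NH1 P2=-
Op 10: best P0=NH0 P1=NH1 P2=NH1
Op 11: best P0=NH0 P1=NH1 P2=NH1
Op 12: best P0=NH0 P1=NH1 P2=NH1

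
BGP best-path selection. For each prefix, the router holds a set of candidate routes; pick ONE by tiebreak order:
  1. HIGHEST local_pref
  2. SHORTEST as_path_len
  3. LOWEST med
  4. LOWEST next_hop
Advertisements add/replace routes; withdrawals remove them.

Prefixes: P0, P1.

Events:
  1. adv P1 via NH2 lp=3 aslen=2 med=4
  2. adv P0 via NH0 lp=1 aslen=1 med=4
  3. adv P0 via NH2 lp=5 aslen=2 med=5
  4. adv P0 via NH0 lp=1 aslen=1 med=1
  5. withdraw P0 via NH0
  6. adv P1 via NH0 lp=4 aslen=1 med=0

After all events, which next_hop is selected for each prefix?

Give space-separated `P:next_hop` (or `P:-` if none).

Op 1: best P0=- P1=NH2
Op 2: best P0=NH0 P1=NH2
Op 3: best P0=NH2 P1=NH2
Op 4: best P0=NH2 P1=NH2
Op 5: best P0=NH2 P1=NH2
Op 6: best P0=NH2 P1=NH0

Answer: P0:NH2 P1:NH0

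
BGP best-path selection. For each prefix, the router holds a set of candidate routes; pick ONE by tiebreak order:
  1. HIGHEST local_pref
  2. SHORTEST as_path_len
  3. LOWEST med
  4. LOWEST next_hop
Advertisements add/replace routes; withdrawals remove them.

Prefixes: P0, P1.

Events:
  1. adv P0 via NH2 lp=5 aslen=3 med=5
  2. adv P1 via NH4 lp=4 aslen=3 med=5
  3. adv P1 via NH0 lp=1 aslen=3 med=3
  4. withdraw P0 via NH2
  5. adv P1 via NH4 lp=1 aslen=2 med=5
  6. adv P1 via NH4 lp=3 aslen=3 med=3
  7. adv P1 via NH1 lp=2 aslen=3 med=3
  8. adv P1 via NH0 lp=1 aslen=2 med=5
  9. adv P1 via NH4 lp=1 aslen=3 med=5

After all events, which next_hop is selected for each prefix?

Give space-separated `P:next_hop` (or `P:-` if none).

Answer: P0:- P1:NH1

Derivation:
Op 1: best P0=NH2 P1=-
Op 2: best P0=NH2 P1=NH4
Op 3: best P0=NH2 P1=NH4
Op 4: best P0=- P1=NH4
Op 5: best P0=- P1=NH4
Op 6: best P0=- P1=NH4
Op 7: best P0=- P1=NH4
Op 8: best P0=- P1=NH4
Op 9: best P0=- P1=NH1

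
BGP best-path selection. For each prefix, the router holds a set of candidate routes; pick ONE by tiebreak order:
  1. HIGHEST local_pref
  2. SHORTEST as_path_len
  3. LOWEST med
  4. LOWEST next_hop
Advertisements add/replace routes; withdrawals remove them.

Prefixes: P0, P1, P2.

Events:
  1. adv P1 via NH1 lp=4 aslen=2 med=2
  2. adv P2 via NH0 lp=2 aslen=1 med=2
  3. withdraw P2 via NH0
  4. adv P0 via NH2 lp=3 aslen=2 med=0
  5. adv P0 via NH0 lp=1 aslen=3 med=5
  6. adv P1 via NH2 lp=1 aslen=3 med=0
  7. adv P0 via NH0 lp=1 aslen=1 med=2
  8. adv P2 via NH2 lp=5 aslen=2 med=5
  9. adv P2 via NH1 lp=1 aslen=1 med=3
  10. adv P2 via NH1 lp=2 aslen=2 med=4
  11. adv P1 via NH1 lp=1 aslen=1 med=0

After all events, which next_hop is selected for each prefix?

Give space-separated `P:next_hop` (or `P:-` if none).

Op 1: best P0=- P1=NH1 P2=-
Op 2: best P0=- P1=NH1 P2=NH0
Op 3: best P0=- P1=NH1 P2=-
Op 4: best P0=NH2 P1=NH1 P2=-
Op 5: best P0=NH2 P1=NH1 P2=-
Op 6: best P0=NH2 P1=NH1 P2=-
Op 7: best P0=NH2 P1=NH1 P2=-
Op 8: best P0=NH2 P1=NH1 P2=NH2
Op 9: best P0=NH2 P1=NH1 P2=NH2
Op 10: best P0=NH2 P1=NH1 P2=NH2
Op 11: best P0=NH2 P1=NH1 P2=NH2

Answer: P0:NH2 P1:NH1 P2:NH2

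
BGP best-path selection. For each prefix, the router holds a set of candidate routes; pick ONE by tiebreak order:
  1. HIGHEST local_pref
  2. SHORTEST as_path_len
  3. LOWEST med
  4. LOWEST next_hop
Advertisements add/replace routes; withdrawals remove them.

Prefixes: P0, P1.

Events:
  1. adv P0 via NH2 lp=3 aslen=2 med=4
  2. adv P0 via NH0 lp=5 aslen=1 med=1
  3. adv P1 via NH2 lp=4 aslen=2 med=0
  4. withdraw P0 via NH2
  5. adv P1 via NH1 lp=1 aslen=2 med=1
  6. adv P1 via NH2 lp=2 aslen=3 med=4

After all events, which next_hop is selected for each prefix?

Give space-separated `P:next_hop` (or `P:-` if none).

Answer: P0:NH0 P1:NH2

Derivation:
Op 1: best P0=NH2 P1=-
Op 2: best P0=NH0 P1=-
Op 3: best P0=NH0 P1=NH2
Op 4: best P0=NH0 P1=NH2
Op 5: best P0=NH0 P1=NH2
Op 6: best P0=NH0 P1=NH2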